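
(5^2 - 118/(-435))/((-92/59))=-648587/40020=-16.21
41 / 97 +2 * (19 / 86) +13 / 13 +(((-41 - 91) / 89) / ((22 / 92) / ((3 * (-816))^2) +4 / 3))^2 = 13844735162203821672486217 / 4463330222548049106876739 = 3.10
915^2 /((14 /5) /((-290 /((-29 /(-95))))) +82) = 1988409375 /194743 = 10210.43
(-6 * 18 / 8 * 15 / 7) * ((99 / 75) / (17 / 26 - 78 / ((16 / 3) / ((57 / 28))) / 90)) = -1111968 / 9407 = -118.21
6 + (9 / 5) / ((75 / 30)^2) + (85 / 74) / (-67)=3886363 / 619750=6.27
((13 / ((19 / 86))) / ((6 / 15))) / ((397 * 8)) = 2795 / 60344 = 0.05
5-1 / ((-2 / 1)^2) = 19 / 4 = 4.75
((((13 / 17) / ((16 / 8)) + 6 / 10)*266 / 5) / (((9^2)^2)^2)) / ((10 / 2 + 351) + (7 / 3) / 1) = 22211 / 6555656885625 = 0.00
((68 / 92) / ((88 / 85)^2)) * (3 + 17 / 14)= 7246675 / 2493568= 2.91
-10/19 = -0.53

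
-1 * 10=-10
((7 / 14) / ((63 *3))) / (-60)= -1 / 22680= -0.00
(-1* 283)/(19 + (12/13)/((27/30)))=-11037/781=-14.13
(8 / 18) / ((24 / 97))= 97 / 54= 1.80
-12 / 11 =-1.09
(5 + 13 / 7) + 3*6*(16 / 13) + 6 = 35.01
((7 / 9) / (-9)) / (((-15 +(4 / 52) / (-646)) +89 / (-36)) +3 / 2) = 117572 / 21729987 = 0.01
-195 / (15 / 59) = -767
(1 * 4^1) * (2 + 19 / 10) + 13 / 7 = 611 / 35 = 17.46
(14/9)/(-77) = -2/99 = -0.02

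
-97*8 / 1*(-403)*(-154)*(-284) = 13677471808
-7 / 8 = -0.88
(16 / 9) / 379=16 / 3411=0.00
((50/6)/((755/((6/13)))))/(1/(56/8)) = 70/1963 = 0.04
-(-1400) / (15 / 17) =4760 / 3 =1586.67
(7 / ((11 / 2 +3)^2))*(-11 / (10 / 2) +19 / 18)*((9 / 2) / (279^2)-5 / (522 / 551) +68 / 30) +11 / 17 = 551673821 / 562401225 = 0.98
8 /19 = 0.42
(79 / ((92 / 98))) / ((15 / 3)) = 3871 / 230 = 16.83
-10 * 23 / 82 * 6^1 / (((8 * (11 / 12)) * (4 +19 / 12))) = -12420 / 30217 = -0.41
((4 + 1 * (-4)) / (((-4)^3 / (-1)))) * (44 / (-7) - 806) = 0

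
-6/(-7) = 6/7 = 0.86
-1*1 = -1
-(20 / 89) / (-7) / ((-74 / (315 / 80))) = -45 / 26344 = -0.00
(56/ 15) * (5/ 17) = 1.10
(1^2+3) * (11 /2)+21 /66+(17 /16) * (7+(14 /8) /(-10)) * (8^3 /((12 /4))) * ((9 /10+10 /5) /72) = 714443 /9900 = 72.17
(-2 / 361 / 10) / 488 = -1 / 880840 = -0.00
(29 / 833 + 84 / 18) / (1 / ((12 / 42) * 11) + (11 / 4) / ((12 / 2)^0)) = 516956 / 337365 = 1.53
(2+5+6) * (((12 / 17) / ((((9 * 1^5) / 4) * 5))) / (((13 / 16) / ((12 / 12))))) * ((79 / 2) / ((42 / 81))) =45504 / 595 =76.48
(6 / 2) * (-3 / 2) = -9 / 2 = -4.50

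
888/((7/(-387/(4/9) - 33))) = -802530/7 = -114647.14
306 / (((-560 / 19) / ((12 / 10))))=-8721 / 700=-12.46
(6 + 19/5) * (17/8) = 833/40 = 20.82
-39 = -39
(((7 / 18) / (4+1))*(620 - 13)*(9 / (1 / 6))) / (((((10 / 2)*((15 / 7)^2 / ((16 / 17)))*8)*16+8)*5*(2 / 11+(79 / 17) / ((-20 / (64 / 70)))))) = -272535109 / 51232928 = -5.32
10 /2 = 5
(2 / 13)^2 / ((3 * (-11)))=-4 / 5577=-0.00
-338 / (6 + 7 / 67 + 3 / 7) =-79261 / 1532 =-51.74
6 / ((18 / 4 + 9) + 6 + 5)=12 / 49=0.24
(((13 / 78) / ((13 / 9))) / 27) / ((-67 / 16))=-8 / 7839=-0.00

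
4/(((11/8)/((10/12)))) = 80/33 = 2.42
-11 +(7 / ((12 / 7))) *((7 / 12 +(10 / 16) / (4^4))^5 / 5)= -5748711167398350705889 / 525299860536494653440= -10.94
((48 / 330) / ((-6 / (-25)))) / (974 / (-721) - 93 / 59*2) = -212695 / 1580469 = -0.13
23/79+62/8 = 2541/316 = 8.04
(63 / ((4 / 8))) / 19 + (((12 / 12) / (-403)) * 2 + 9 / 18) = 109137 / 15314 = 7.13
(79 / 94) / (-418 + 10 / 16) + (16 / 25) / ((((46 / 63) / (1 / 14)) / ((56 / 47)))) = 6549724 / 90236475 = 0.07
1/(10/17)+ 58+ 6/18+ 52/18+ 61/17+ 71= 210391/1530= 137.51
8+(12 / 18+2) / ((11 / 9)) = 112 / 11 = 10.18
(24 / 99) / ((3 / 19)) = 152 / 99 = 1.54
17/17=1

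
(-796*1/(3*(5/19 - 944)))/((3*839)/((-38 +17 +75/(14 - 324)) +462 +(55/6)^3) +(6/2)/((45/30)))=61319811842/889513355601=0.07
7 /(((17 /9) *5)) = 63 /85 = 0.74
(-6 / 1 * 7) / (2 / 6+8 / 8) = -63 / 2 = -31.50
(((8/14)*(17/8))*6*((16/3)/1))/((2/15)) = 2040/7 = 291.43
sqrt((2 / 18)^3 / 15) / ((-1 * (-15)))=sqrt(15) / 6075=0.00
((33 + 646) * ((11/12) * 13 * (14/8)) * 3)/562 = 679679/8992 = 75.59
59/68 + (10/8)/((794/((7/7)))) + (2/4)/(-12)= 33511/40494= 0.83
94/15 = 6.27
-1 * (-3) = 3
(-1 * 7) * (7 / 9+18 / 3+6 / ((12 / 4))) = -553 / 9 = -61.44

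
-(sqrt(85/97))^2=-85/97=-0.88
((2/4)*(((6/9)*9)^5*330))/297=4320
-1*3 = -3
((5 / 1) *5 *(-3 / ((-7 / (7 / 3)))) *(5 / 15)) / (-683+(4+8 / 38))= -475 / 38691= -0.01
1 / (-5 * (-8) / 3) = 3 / 40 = 0.08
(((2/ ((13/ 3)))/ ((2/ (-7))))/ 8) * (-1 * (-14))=-147/ 52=-2.83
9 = 9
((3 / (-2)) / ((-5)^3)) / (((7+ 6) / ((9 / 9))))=3 / 3250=0.00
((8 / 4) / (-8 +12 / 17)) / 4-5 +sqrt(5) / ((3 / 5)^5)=-1257 / 248 +3125* sqrt(5) / 243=23.69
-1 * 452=-452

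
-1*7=-7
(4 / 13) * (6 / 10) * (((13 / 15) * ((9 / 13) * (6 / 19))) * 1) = 0.03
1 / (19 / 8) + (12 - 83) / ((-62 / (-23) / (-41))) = 1272603 / 1178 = 1080.31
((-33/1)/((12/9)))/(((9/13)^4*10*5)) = -314171/145800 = -2.15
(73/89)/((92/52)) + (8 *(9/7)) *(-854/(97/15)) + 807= -550.89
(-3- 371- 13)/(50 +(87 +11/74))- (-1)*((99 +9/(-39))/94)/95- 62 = -12726632254/196366235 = -64.81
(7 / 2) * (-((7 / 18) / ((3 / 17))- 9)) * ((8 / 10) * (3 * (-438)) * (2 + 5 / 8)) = -1312759 / 20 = -65637.95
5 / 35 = 1 / 7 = 0.14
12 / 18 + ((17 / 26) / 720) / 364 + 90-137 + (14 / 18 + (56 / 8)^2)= 7823579 / 2271360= 3.44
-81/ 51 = -27/ 17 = -1.59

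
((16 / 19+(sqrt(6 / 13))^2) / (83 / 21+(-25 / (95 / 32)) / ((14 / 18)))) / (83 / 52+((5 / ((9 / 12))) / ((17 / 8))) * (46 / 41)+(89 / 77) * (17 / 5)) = -0.02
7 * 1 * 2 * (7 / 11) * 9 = 882 / 11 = 80.18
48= 48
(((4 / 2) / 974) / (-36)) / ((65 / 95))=-19 / 227916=-0.00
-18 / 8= -9 / 4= -2.25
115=115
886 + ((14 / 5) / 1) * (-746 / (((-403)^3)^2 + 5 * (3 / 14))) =886.00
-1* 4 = -4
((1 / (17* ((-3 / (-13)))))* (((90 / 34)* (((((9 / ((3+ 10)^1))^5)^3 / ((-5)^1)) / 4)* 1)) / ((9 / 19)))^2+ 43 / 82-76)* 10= -245123220118569206464487195540633313609105 / 324771435376824223510360379550682805672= -754.76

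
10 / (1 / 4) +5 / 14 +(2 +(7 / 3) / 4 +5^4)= 56107 / 84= 667.94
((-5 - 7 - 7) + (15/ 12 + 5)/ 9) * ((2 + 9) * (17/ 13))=-263.32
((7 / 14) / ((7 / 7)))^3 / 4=1 / 32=0.03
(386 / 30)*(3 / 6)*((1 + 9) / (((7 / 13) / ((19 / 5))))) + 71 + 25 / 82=4522957 / 8610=525.31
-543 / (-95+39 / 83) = 45069 / 7846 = 5.74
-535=-535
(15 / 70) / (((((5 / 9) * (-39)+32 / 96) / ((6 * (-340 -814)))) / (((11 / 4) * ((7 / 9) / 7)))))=21.25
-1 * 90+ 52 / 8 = -167 / 2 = -83.50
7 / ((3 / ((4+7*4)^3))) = 229376 / 3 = 76458.67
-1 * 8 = -8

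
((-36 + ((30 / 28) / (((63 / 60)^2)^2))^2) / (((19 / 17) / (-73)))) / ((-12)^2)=2250330254883049 / 140852328260364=15.98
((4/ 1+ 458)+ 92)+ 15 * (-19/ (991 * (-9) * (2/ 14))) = 554.22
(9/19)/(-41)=-9/779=-0.01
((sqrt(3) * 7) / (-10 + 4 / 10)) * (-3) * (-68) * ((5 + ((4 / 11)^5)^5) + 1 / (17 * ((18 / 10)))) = -1459976625874597751514233757985 * sqrt(3) / 1950247069809906996752944518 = -1296.63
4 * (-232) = -928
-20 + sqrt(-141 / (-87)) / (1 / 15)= -20 + 15* sqrt(1363) / 29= -0.90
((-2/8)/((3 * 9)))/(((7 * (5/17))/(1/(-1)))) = 17/3780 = 0.00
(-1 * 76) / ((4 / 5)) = -95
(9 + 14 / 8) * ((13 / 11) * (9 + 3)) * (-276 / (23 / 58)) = -1167192 / 11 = -106108.36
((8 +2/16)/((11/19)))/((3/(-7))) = -8645/264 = -32.75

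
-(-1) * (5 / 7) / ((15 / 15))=5 / 7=0.71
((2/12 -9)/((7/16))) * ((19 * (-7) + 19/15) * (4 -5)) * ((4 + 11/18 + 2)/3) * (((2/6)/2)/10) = -97.69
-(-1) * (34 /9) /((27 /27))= 34 /9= 3.78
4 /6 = 0.67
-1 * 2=-2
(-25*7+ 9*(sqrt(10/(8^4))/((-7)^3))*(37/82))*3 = -525 - 999*sqrt(10)/1800064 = -525.00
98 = 98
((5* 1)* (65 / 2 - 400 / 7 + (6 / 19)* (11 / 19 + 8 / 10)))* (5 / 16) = -3058605 / 80864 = -37.82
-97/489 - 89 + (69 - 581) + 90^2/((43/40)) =145794602/21027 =6933.69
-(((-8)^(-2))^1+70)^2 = -20079361 /4096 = -4902.19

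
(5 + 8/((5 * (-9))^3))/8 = 455617/729000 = 0.62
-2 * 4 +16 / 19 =-136 / 19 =-7.16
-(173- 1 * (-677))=-850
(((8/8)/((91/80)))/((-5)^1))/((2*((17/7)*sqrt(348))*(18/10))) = -20*sqrt(87)/173043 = -0.00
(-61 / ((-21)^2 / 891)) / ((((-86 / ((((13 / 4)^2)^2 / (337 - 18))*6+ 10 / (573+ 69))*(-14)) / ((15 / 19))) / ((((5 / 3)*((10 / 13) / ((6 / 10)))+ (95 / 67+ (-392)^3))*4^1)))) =41162723.13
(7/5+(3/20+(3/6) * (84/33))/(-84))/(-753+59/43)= -1099037/597273600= -0.00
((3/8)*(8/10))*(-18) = -5.40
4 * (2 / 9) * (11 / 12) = 22 / 27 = 0.81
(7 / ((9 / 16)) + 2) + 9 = 211 / 9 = 23.44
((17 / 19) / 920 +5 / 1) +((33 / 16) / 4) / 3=723371 / 139840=5.17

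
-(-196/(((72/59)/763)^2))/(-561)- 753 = -99847457329/727056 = -137331.18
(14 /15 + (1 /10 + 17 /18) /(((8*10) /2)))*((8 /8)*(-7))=-12089 /1800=-6.72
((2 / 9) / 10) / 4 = 1 / 180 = 0.01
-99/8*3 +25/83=-24451/664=-36.82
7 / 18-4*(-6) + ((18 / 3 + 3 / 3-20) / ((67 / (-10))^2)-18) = 492835 / 80802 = 6.10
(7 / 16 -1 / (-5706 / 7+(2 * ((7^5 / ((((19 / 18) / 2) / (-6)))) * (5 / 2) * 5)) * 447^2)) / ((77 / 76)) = 1205925980836121 / 2792670692455908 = 0.43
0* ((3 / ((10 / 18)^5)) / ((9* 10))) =0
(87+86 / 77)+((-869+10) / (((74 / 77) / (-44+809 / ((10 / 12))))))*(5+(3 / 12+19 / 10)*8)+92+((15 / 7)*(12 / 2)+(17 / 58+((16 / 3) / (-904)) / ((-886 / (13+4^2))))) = -308353410745644101 / 16767262050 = -18390206.45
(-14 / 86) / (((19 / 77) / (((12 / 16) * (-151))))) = 244167 / 3268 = 74.71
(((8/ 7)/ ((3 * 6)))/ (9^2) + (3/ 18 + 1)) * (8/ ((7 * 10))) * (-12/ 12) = -4766/ 35721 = -0.13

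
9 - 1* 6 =3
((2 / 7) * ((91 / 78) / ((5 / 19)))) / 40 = 19 / 600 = 0.03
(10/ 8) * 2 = 5/ 2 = 2.50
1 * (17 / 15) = 1.13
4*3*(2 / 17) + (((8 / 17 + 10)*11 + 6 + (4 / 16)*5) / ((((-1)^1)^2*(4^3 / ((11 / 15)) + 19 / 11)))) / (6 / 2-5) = 8763 / 12104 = 0.72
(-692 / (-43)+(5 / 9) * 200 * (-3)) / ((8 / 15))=-51155 / 86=-594.83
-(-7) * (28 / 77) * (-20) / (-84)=20 / 33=0.61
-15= -15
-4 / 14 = -2 / 7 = -0.29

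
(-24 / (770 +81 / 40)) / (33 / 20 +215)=-19200 / 133807373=-0.00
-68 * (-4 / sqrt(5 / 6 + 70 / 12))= 136 * sqrt(15) / 5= 105.35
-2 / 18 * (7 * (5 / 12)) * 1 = -35 / 108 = -0.32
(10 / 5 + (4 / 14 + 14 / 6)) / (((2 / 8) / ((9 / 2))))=83.14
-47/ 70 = -0.67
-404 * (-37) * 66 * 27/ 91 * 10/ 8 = 33296670/ 91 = 365897.47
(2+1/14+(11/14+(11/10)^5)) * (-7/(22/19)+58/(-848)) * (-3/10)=53505950913/6529600000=8.19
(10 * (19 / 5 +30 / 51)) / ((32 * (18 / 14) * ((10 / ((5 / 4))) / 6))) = 2611 / 3264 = 0.80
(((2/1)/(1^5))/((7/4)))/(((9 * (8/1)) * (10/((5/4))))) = 1/504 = 0.00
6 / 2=3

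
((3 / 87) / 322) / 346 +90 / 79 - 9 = -2006418629 / 255244892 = -7.86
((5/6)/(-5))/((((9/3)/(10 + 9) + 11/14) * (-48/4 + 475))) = -133/348639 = -0.00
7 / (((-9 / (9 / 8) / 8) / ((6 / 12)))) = -7 / 2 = -3.50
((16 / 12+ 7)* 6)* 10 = 500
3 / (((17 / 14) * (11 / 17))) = 42 / 11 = 3.82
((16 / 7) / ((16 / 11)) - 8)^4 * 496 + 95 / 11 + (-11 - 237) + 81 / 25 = 559169343466 / 660275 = 846873.41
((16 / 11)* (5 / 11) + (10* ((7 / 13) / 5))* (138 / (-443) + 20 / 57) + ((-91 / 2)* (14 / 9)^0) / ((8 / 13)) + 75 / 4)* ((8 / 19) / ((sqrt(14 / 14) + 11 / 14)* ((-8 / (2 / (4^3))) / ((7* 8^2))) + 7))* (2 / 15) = -1696648798957 / 3316803819615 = -0.51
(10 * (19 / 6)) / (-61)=-0.52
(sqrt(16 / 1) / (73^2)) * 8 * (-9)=-288 / 5329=-0.05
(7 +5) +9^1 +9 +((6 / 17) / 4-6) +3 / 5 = 4197 / 170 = 24.69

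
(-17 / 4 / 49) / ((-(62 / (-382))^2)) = 620177 / 188356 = 3.29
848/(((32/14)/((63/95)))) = 23373/95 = 246.03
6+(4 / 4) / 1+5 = 12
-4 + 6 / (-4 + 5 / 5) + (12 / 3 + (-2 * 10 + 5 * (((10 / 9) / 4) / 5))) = -391 / 18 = -21.72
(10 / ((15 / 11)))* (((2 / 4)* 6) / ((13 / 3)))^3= 5346 / 2197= 2.43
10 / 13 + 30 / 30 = 23 / 13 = 1.77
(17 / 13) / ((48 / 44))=187 / 156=1.20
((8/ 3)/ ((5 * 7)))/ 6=4/ 315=0.01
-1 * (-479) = 479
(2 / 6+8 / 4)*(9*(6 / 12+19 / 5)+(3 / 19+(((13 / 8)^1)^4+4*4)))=168417193 / 1167360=144.27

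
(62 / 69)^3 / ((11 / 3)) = 238328 / 1204533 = 0.20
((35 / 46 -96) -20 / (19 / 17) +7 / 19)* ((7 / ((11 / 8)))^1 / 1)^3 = -8654093056 / 581647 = -14878.60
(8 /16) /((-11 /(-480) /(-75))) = -18000 /11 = -1636.36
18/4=9/2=4.50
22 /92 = 11 /46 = 0.24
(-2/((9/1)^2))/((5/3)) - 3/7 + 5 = 4306/945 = 4.56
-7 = -7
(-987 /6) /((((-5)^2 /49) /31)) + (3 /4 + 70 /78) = -38974153 /3900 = -9993.37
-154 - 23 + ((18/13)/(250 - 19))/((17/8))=-177.00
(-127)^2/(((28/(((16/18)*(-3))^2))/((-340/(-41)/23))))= 87741760/59409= 1476.91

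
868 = 868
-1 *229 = -229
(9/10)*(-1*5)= -9/2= -4.50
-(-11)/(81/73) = 9.91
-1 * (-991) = 991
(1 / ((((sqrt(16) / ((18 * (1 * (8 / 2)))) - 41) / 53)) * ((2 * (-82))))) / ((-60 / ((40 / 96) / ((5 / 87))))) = -4611 / 4834720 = -0.00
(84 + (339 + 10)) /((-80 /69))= -29877 /80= -373.46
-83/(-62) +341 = 21225/62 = 342.34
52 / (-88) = -13 / 22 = -0.59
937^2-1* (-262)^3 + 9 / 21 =132038882 / 7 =18862697.43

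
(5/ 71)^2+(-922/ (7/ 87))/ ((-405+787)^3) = 4675330313/ 983501055908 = 0.00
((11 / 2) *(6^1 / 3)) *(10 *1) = 110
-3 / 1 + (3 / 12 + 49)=185 / 4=46.25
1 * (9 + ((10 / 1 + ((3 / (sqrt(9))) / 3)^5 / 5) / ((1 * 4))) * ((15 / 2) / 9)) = 64639 / 5832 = 11.08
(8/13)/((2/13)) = 4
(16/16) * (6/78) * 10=10/13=0.77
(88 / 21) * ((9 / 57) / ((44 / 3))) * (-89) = -534 / 133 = -4.02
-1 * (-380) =380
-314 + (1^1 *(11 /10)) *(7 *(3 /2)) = -6049 /20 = -302.45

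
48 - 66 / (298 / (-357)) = 18933 / 149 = 127.07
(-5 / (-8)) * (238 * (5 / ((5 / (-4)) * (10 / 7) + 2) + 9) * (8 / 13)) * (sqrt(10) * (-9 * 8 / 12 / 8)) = -57715 * sqrt(10) / 26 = -7019.65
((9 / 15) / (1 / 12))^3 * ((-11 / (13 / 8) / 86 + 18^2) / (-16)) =-528005952 / 69875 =-7556.44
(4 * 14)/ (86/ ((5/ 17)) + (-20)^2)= 140/ 1731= 0.08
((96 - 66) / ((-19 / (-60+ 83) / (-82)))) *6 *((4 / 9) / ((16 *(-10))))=-943 / 19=-49.63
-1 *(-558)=558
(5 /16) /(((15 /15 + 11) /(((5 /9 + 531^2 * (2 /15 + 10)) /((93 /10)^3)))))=92.50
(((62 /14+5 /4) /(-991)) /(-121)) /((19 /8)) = 318 /15948163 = 0.00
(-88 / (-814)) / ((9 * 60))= 1 / 4995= 0.00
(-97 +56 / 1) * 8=-328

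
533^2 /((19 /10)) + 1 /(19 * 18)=51136021 /342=149520.53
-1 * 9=-9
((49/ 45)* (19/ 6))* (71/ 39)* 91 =462707/ 810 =571.24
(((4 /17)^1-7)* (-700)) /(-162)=-40250 /1377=-29.23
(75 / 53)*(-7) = -525 / 53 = -9.91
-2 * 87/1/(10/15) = -261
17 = 17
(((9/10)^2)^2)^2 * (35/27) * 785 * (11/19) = 253.60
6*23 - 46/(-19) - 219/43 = 110563/817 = 135.33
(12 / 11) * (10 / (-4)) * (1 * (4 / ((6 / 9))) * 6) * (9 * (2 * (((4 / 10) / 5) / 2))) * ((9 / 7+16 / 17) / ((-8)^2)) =-12879 / 5236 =-2.46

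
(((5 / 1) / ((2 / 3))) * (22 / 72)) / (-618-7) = -11 / 3000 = -0.00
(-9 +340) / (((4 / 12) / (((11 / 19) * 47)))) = 513381 / 19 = 27020.05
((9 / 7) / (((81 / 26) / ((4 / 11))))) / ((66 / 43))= 2236 / 22869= 0.10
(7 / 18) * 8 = 28 / 9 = 3.11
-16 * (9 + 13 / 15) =-2368 / 15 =-157.87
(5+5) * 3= 30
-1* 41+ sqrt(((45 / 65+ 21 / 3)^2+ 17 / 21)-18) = -41+ sqrt(3128811) / 273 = -34.52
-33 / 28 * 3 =-99 / 28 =-3.54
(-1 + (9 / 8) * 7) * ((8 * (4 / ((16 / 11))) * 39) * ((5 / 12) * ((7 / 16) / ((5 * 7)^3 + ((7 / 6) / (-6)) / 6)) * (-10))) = -5308875 / 21167984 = -0.25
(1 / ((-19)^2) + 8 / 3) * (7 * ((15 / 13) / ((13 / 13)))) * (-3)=-303555 / 4693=-64.68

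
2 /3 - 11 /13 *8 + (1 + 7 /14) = -359 /78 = -4.60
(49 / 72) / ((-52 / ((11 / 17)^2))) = -5929 / 1082016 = -0.01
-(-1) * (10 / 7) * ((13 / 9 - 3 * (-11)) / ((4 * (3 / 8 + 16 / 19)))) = 23560 / 2331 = 10.11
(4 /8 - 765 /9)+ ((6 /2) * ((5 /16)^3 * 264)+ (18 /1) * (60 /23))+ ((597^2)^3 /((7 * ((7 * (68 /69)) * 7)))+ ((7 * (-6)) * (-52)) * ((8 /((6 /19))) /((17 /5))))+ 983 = 9196718283051066778615 /68665856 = 133934371735656.61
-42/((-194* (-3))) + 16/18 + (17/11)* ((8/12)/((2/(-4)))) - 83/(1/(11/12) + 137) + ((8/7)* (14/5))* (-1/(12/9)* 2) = -484646938/72934785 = -6.64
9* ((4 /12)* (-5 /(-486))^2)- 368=-28973351 /78732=-368.00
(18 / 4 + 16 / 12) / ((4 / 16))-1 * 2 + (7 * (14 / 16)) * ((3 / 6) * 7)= 42.77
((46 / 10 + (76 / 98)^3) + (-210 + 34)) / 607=-100550833 / 357064715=-0.28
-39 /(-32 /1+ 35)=-13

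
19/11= 1.73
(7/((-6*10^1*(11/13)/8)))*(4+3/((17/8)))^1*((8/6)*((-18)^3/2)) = 21700224/935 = 23208.80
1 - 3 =-2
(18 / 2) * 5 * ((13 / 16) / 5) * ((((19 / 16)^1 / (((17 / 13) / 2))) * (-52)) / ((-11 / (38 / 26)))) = 549081 / 5984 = 91.76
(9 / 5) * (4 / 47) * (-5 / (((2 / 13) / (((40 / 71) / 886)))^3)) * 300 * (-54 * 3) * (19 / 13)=0.00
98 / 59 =1.66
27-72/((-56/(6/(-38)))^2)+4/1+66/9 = 16273637/424536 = 38.33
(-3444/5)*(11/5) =-37884/25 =-1515.36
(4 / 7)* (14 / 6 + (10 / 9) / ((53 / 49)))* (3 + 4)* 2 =26.88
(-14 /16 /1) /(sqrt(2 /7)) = -7* sqrt(14) /16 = -1.64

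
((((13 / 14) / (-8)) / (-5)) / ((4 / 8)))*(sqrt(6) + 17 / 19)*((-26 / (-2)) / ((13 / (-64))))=-9.94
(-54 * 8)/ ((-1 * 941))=432/ 941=0.46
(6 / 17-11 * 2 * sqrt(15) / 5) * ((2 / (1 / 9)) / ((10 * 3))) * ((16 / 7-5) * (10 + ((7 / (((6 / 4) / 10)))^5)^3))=-1182317526239372902400001090516932 / 189724437 + 13005492788633101926400011995686252 * sqrt(15) / 167403915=294657598855527727950345300.00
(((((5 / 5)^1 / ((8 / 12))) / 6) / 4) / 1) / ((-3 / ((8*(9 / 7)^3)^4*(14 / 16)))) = -3012581722464 / 1977326743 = -1523.56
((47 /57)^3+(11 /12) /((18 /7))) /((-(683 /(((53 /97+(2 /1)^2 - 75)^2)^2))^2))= -29928038242614209441719221210724512 /25077029125090167822953011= -1193444330.80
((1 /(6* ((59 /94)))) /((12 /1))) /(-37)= -47 /78588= -0.00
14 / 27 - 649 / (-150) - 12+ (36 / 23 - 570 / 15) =-1353457 / 31050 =-43.59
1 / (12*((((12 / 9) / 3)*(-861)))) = -1 / 4592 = -0.00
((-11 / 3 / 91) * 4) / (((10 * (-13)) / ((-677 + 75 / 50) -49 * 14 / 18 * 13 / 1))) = -33121 / 22815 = -1.45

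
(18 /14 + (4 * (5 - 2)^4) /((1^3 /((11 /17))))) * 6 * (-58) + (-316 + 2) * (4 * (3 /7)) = -8799204 /119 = -73942.89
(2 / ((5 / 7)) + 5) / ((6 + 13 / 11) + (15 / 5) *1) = 429 / 560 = 0.77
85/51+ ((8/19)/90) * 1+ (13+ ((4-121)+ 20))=-70391/855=-82.33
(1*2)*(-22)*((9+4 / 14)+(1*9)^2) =-27808 / 7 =-3972.57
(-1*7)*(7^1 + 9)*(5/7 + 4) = -528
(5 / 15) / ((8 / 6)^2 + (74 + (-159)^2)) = 3 / 228211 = 0.00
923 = 923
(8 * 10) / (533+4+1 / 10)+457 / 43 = 10.78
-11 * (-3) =33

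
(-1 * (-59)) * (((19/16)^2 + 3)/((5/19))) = 1265609/1280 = 988.76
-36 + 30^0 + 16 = -19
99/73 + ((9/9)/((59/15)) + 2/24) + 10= 11.69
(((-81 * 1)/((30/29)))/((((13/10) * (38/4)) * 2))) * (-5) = 15.85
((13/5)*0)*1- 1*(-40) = 40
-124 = -124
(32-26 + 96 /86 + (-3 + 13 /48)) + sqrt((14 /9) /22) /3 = sqrt(77) /99 + 9055 /2064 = 4.48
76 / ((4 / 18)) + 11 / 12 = 4115 / 12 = 342.92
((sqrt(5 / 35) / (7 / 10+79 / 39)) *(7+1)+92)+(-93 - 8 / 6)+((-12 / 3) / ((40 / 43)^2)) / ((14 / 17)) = -133499 / 16800+3120 *sqrt(7) / 7441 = -6.84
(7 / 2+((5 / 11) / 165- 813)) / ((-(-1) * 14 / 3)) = -587695 / 3388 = -173.46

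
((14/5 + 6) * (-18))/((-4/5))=198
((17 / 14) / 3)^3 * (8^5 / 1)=20123648 / 9261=2172.95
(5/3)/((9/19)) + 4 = 203/27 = 7.52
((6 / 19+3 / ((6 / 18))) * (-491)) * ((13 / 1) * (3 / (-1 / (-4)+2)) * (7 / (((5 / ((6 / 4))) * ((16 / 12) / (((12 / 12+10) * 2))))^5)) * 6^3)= -356255052454.71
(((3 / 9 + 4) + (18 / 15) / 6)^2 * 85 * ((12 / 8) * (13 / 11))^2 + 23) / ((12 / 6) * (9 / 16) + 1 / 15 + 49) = 80042472 / 728783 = 109.83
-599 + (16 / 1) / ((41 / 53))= -23711 / 41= -578.32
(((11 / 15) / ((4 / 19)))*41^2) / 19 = 18491 / 60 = 308.18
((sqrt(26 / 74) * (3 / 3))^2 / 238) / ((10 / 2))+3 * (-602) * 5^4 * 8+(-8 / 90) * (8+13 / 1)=-1192772946529 / 132090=-9030001.87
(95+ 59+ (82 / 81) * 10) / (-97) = -13294 / 7857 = -1.69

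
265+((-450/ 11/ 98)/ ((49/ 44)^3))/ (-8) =1527890065/ 5764801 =265.04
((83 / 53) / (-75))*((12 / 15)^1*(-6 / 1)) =664 / 6625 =0.10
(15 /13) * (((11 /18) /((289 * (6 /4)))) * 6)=110 /11271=0.01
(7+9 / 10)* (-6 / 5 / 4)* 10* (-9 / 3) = 711 / 10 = 71.10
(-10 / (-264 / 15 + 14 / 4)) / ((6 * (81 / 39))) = 650 / 11421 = 0.06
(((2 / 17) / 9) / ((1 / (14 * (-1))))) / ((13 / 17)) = -28 / 117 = -0.24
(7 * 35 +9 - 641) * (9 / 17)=-204.88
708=708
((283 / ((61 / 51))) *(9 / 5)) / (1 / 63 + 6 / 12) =16367022 / 19825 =825.57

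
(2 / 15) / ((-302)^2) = 1 / 684030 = 0.00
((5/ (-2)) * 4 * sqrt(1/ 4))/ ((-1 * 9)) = 5/ 9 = 0.56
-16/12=-4/3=-1.33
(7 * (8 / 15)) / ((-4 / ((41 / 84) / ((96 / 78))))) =-533 / 1440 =-0.37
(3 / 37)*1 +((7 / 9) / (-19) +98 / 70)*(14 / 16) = 160739 / 126540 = 1.27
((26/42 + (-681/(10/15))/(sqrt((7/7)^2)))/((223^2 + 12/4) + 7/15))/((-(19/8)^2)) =6860320/1885109149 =0.00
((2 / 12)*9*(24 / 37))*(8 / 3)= 96 / 37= 2.59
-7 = -7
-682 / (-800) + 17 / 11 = 10551 / 4400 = 2.40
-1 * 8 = -8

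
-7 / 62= -0.11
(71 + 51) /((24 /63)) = 1281 /4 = 320.25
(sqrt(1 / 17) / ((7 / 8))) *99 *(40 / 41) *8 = 253440 *sqrt(17) / 4879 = 214.18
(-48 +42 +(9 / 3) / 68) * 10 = -2025 / 34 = -59.56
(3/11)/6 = 1/22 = 0.05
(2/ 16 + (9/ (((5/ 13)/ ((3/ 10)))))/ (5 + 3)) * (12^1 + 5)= 6817/ 400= 17.04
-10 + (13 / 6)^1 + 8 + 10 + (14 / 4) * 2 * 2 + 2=157 / 6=26.17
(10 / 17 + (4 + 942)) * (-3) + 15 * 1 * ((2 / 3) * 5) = -47426 / 17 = -2789.76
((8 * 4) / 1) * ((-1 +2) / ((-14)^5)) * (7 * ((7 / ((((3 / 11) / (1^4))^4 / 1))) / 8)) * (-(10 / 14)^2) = 366025 / 10890936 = 0.03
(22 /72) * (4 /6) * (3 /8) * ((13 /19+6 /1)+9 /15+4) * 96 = 23584 /285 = 82.75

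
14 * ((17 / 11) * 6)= 1428 / 11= 129.82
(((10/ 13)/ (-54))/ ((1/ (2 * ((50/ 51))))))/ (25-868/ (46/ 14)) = 11500/ 98473401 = 0.00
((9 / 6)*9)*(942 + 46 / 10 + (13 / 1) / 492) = 20958309 / 1640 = 12779.46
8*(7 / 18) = 28 / 9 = 3.11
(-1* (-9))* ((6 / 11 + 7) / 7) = 747 / 77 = 9.70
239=239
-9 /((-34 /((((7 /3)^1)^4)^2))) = 5764801 /24786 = 232.58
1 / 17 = 0.06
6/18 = 1/3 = 0.33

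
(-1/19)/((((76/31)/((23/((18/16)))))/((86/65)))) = -122636/211185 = -0.58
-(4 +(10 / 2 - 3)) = -6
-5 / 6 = -0.83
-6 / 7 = -0.86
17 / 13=1.31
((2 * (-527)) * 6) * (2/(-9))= 4216/3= 1405.33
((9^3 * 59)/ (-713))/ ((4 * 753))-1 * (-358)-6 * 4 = 239080231/ 715852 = 333.98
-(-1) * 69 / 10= 6.90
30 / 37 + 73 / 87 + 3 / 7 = 46834 / 22533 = 2.08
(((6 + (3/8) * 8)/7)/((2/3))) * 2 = 27/7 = 3.86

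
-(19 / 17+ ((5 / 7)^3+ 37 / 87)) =-967601 / 507297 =-1.91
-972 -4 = -976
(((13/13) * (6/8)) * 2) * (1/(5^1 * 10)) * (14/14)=3/100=0.03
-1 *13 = -13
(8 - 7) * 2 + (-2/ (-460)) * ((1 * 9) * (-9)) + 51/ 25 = 4241/ 1150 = 3.69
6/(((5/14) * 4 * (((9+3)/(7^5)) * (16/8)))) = 117649/40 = 2941.22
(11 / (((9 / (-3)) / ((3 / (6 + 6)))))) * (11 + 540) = -6061 / 12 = -505.08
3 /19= 0.16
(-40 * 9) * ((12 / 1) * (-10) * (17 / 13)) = 734400 / 13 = 56492.31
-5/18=-0.28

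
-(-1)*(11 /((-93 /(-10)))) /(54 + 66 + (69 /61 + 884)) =6710 /5702109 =0.00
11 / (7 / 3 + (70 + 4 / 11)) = 363 / 2399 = 0.15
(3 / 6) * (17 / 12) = 17 / 24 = 0.71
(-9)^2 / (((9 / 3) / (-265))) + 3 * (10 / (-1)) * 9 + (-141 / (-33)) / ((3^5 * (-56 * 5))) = -7425.00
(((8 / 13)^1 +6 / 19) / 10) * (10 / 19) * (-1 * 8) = -0.39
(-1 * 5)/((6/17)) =-85/6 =-14.17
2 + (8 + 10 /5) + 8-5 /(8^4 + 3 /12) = 65536 /3277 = 20.00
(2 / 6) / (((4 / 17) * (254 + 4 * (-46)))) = 17 / 840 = 0.02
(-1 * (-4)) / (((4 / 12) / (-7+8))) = 12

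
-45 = -45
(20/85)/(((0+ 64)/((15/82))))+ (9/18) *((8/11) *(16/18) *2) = 1428941/2208096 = 0.65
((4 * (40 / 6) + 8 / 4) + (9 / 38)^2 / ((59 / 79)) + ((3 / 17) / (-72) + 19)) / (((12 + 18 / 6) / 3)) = 414854351 / 43449960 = 9.55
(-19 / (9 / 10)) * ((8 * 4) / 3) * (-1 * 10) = 60800 / 27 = 2251.85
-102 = -102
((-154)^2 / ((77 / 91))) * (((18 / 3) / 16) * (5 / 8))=105105 / 16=6569.06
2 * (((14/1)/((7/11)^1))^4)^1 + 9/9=468513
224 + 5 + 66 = 295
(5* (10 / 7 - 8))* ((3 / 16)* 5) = -1725 / 56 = -30.80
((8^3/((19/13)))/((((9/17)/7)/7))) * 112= 620978176/171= 3631451.32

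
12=12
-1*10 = -10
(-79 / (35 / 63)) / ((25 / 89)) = -63279 / 125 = -506.23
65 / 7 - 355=-2420 / 7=-345.71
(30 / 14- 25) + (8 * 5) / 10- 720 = -5172 / 7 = -738.86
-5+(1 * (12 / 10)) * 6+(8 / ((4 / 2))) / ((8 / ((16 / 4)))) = 21 / 5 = 4.20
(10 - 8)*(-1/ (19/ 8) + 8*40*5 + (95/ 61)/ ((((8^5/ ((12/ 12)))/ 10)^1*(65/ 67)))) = 394868545639/ 123428864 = 3199.16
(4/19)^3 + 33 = 226411/6859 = 33.01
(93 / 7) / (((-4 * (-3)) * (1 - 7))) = -31 / 168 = -0.18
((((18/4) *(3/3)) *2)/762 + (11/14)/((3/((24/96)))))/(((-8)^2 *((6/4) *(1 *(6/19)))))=31331/12289536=0.00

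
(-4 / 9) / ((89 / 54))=-0.27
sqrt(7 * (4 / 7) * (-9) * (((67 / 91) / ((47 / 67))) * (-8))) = 804 * sqrt(8554) / 4277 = 17.39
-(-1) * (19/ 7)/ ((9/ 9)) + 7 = 68/ 7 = 9.71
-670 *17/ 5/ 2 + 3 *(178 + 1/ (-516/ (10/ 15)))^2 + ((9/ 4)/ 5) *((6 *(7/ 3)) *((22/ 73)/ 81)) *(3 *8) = 6845031730769/ 72887580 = 93912.18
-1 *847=-847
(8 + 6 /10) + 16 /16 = 48 /5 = 9.60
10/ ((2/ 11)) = 55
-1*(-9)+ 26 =35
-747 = -747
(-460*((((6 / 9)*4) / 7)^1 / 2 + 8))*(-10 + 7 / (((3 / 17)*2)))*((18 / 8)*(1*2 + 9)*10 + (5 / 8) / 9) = -9172015.65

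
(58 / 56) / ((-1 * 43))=-29 / 1204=-0.02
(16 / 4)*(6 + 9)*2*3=360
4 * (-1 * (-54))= 216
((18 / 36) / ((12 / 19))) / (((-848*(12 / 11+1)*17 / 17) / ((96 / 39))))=-209 / 190164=-0.00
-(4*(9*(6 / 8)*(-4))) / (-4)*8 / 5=-216 / 5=-43.20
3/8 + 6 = 51/8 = 6.38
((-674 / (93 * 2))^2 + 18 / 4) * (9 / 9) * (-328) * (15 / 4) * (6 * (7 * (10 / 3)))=-8752897300 / 2883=-3036037.91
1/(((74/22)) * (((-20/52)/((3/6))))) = -0.39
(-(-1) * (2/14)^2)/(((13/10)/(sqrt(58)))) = 10 * sqrt(58)/637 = 0.12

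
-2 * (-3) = 6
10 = 10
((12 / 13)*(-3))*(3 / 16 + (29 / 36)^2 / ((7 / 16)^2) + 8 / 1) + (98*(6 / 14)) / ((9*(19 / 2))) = -13755433 / 435708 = -31.57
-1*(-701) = 701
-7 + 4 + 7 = 4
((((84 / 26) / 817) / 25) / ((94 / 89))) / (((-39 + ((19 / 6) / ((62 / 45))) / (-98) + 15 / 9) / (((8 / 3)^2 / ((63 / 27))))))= -207653376 / 16995807309325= -0.00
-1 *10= -10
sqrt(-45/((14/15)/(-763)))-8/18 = -4/9 + 15 * sqrt(654)/2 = 191.36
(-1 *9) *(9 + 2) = -99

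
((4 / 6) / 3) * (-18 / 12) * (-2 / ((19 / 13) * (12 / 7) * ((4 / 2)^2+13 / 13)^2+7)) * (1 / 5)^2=182 / 475275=0.00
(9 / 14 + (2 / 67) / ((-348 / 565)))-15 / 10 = -73903 / 81606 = -0.91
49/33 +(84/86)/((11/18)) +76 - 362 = -401459/1419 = -282.92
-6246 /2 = -3123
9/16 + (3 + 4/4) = 73/16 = 4.56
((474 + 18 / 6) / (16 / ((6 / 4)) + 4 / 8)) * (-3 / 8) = -4293 / 268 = -16.02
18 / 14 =9 / 7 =1.29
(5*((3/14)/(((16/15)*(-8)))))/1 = -225/1792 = -0.13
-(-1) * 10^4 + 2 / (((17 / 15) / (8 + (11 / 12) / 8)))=2723895 / 272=10014.32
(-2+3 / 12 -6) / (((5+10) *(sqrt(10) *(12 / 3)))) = -31 *sqrt(10) / 2400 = -0.04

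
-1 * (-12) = 12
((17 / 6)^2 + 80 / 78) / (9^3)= 4237 / 341172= 0.01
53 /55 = 0.96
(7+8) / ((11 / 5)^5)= 0.29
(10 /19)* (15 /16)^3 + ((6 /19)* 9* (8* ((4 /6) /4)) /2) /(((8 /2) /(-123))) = -2250261 /38912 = -57.83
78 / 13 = 6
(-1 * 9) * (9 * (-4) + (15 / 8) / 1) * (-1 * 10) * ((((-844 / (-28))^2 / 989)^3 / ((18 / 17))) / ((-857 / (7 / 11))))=1.67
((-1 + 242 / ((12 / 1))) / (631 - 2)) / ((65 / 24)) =92 / 8177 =0.01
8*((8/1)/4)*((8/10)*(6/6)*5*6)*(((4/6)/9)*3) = 256/3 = 85.33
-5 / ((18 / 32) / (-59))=524.44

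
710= 710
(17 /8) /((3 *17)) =1 /24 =0.04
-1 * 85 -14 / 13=-1119 / 13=-86.08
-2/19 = -0.11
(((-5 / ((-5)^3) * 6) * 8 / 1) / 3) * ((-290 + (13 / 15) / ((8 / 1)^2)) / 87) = -2.13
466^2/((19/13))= 2823028/19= 148580.42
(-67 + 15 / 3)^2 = 3844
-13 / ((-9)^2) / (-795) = 13 / 64395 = 0.00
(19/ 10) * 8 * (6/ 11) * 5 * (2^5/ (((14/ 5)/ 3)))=109440/ 77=1421.30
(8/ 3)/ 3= 8/ 9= 0.89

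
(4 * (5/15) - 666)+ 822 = 472/3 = 157.33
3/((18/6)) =1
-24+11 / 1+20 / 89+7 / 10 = -10747 / 890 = -12.08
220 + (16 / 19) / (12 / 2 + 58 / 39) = 305296 / 1387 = 220.11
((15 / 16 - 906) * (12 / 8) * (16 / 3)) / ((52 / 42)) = -304101 / 52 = -5848.10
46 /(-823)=-46 /823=-0.06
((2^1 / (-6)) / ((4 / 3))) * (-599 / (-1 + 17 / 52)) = -7787 / 35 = -222.49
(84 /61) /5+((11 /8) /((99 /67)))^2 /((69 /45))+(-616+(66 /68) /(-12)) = -126784282123 /206072640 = -615.24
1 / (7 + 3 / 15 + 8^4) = 5 / 20516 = 0.00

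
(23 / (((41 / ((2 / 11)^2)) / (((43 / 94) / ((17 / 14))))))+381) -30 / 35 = 10547969423 / 27746873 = 380.15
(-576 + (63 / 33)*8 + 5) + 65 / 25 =-30422 / 55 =-553.13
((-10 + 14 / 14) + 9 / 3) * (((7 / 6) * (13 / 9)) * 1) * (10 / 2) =-455 / 9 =-50.56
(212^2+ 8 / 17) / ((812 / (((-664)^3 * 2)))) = -111840585746432 / 3451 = -32408167414.21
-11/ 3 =-3.67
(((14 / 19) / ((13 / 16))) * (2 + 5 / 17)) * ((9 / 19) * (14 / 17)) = 84672 / 104329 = 0.81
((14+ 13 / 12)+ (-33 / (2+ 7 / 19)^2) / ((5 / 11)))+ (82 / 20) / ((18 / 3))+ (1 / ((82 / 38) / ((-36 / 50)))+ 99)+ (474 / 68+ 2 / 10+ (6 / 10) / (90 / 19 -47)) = 205229300134 / 1888957125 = 108.65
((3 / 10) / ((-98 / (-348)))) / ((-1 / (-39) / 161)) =234117 / 35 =6689.06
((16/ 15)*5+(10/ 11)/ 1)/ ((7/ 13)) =2678/ 231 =11.59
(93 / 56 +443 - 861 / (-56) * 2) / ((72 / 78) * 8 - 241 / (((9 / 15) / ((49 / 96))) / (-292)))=3114891 / 392284319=0.01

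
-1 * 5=-5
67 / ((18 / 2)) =67 / 9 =7.44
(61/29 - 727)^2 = 441924484/841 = 525475.01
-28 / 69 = -0.41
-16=-16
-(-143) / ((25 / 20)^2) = 2288 / 25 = 91.52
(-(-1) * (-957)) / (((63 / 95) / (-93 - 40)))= 575795 / 3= 191931.67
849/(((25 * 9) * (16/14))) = 1981/600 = 3.30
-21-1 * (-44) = 23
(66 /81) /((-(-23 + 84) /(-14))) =308 /1647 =0.19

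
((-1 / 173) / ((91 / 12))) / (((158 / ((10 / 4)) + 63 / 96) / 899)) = -1726080 / 160846231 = -0.01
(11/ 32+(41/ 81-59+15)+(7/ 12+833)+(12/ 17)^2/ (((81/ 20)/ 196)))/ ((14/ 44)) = 6711841697/ 2621808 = 2560.01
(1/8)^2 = 1/64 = 0.02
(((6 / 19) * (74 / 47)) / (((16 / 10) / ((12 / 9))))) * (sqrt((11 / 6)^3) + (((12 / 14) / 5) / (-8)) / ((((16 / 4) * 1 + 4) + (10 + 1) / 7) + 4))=-111 / 169670 + 2035 * sqrt(66) / 16074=1.03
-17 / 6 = -2.83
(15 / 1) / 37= 15 / 37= 0.41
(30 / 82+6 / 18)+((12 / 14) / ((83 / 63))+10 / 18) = 58355 / 30627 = 1.91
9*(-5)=-45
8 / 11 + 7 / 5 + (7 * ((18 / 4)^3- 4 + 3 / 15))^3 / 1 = 160798712161961 / 704000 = 228407261.59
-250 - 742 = -992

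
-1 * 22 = -22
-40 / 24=-5 / 3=-1.67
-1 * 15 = -15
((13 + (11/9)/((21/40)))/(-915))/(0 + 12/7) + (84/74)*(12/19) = 147379249/208411380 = 0.71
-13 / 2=-6.50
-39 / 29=-1.34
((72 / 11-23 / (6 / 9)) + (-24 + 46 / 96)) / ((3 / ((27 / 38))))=-81537 / 6688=-12.19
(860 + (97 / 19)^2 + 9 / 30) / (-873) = -1066591 / 1050510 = -1.02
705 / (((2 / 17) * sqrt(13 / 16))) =23970 * sqrt(13) / 13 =6648.08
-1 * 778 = -778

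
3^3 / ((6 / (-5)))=-45 / 2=-22.50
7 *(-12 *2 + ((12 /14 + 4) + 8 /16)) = -261 /2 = -130.50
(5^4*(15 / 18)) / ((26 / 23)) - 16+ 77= 81391 / 156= 521.74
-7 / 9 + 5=38 / 9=4.22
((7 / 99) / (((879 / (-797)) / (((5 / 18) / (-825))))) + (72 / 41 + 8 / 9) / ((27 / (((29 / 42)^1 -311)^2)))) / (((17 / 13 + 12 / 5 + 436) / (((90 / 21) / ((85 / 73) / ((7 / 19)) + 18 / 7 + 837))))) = 69721677117358646185 / 639069672838841795628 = 0.11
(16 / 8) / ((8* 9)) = 1 / 36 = 0.03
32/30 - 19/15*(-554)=3514/5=702.80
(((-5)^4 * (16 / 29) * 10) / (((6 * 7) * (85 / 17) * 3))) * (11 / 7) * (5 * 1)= 550000 / 12789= 43.01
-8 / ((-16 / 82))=41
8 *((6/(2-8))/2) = -4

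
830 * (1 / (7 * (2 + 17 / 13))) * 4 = 43160 / 301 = 143.39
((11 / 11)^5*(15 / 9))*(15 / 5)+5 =10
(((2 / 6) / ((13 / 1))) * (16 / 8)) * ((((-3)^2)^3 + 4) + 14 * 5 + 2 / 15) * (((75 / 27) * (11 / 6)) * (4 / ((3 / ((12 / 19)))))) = 10601360 / 60021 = 176.63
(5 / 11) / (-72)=-5 / 792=-0.01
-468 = -468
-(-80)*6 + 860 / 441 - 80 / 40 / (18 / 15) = 211805 / 441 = 480.28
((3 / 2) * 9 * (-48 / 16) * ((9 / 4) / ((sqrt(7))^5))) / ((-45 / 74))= 2997 * sqrt(7) / 6860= 1.16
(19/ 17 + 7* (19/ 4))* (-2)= -2337/ 34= -68.74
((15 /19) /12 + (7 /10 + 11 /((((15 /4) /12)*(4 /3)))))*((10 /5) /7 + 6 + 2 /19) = 877455 /5054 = 173.62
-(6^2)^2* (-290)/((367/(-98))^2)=3609567360/134689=26799.27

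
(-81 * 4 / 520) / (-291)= 27 / 12610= 0.00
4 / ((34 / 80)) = 160 / 17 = 9.41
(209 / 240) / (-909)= -209 / 218160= -0.00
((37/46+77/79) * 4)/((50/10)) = 2586/1817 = 1.42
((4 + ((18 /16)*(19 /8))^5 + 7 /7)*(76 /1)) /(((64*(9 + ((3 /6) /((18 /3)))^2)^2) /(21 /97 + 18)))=412208293412164023 /10950440095055872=37.64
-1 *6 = -6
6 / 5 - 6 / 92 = 261 / 230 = 1.13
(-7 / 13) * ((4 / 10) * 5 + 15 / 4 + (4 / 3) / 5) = -3.24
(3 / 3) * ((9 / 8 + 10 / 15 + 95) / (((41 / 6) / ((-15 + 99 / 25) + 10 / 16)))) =-4838809 / 32800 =-147.52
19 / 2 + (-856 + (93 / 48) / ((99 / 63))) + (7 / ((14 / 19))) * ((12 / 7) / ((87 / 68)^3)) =-226478615653 / 270425232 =-837.49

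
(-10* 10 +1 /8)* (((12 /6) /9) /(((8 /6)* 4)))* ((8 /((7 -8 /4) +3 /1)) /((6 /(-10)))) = 3995 /576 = 6.94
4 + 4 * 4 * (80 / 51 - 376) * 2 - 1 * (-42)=-608726 / 51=-11935.80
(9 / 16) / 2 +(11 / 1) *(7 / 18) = 1313 / 288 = 4.56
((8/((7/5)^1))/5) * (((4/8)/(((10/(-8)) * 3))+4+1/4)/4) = 247/210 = 1.18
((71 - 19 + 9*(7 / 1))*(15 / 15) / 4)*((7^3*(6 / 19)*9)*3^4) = 86266215 / 38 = 2270163.55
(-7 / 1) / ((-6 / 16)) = 56 / 3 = 18.67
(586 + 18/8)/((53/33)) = 77649/212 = 366.27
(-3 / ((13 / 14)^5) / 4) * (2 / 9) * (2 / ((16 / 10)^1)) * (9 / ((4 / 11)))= -2773155 / 371293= -7.47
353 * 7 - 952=1519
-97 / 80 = -1.21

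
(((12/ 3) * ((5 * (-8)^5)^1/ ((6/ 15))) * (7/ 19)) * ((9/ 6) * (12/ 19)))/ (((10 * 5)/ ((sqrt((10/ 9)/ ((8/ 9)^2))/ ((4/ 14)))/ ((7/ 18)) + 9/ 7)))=-13934592 * sqrt(10)/ 361 -5308416/ 361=-136768.60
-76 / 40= -19 / 10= -1.90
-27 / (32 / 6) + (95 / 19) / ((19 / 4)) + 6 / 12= -1067 / 304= -3.51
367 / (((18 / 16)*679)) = 2936 / 6111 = 0.48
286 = 286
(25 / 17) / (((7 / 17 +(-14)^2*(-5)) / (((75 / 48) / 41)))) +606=6620166383 / 10924368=606.00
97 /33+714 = 23659 /33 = 716.94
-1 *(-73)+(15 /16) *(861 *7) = 91573 /16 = 5723.31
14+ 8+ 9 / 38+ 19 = 1567 / 38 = 41.24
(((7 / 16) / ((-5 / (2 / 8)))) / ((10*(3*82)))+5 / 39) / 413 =437303 / 1408825600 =0.00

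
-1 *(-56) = 56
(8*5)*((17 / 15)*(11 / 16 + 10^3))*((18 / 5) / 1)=816561 / 5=163312.20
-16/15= -1.07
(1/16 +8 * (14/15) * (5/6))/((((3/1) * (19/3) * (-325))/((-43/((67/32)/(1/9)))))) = 15566/6702345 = 0.00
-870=-870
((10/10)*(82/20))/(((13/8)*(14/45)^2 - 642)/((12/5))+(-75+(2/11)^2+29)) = -4822092/368597663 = -0.01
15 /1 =15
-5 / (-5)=1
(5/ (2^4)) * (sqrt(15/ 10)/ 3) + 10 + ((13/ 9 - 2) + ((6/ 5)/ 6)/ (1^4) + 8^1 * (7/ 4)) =5 * sqrt(6)/ 96 + 1064/ 45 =23.77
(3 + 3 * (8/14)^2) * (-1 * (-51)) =9945/49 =202.96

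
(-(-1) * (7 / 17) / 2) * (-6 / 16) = -21 / 272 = -0.08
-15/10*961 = -2883/2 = -1441.50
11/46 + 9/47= 931/2162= 0.43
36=36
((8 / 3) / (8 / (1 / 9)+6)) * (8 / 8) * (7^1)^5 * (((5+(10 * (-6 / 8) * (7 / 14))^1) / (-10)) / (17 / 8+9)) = -67228 / 10413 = -6.46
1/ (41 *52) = 1/ 2132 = 0.00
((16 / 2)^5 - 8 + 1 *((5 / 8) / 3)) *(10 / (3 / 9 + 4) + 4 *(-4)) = -69975805 / 156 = -448562.85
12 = 12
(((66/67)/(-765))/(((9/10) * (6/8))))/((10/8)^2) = -2816/2306475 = -0.00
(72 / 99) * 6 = 48 / 11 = 4.36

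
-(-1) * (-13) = -13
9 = 9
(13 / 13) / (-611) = -1 / 611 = -0.00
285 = 285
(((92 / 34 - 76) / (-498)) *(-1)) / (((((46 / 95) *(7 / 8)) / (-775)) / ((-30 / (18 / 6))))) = -262105000 / 97359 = -2692.15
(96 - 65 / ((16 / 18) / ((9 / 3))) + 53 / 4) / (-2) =881 / 16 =55.06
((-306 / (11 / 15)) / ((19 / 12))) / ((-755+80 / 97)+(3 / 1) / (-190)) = 17809200 / 50965717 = 0.35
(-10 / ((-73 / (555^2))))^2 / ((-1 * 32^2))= -2371985015625 / 1364224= -1738706.41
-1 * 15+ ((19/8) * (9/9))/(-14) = -1699/112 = -15.17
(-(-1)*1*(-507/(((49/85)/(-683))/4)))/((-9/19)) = -745658420/147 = -5072506.26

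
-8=-8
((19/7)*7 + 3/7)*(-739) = -100504/7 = -14357.71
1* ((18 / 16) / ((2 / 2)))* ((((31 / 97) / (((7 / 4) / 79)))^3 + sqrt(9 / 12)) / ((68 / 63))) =3130.74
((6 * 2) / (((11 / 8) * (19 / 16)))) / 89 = 1536 / 18601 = 0.08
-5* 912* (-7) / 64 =1995 / 4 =498.75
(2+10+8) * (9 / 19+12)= 249.47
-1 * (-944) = 944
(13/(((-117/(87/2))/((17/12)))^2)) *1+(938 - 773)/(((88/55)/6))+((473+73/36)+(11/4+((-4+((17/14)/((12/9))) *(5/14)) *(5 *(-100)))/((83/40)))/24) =310918379081/274083264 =1134.39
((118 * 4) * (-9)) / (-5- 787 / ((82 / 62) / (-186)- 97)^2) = 1329048785324952 / 1590488155217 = 835.62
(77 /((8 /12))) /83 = 1.39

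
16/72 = 0.22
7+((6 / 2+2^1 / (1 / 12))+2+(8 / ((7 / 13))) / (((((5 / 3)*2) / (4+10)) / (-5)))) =-276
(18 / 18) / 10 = 1 / 10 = 0.10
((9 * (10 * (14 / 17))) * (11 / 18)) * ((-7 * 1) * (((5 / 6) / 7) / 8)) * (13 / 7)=-3575 / 408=-8.76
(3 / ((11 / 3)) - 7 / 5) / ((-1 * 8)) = 4 / 55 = 0.07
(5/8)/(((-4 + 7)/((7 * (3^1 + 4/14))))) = 115/24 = 4.79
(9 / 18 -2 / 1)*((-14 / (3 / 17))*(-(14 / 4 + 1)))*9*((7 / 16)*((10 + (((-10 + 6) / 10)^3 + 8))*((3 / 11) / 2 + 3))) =-118612.93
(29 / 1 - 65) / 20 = -9 / 5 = -1.80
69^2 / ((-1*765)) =-529 / 85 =-6.22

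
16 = 16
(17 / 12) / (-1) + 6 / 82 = -661 / 492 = -1.34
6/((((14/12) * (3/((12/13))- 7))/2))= -96/35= -2.74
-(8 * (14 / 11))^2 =-12544 / 121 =-103.67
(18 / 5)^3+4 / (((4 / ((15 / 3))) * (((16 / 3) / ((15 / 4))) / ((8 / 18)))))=48.22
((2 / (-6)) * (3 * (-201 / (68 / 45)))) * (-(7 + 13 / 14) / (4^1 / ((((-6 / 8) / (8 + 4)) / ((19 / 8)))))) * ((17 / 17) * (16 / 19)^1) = 1003995 / 171836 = 5.84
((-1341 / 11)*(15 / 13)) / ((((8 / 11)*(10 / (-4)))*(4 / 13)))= 251.44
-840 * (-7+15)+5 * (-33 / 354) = -793015 / 118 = -6720.47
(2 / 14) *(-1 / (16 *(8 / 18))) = -9 / 448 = -0.02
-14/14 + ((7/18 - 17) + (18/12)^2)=-553/36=-15.36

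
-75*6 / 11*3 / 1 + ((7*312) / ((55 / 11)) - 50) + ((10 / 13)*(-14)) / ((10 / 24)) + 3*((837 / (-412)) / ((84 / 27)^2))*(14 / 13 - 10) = 14079058309 / 57737680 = 243.85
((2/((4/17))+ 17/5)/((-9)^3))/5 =-119/36450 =-0.00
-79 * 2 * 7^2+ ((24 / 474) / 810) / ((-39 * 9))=-86944556792 / 11230245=-7742.00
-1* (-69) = 69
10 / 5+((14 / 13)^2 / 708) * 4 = 2.01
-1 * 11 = -11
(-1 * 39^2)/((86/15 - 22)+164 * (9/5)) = -22815/4184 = -5.45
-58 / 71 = -0.82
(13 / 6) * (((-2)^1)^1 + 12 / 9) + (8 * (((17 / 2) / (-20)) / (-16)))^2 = -80599 / 57600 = -1.40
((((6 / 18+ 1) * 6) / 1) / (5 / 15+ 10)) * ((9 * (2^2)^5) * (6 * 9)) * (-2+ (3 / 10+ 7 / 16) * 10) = 64198656 / 31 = 2070924.39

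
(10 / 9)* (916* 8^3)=4689920 / 9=521102.22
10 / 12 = 5 / 6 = 0.83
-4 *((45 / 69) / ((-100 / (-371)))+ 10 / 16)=-2801 / 230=-12.18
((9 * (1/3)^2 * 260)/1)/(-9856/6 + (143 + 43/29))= -11310/65171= -0.17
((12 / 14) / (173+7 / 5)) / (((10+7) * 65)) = 3 / 674492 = 0.00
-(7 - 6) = -1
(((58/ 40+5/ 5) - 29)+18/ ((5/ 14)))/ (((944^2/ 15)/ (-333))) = -476523/ 3564544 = -0.13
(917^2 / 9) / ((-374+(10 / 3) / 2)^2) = 840889 / 1247689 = 0.67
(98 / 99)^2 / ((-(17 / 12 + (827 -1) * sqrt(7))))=653072 / 2246826713373 -126926464 * sqrt(7) / 748942237791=-0.00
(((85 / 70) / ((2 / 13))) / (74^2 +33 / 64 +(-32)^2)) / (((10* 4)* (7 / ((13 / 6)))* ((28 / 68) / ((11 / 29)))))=0.00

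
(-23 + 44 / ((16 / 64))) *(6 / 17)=54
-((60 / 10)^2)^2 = -1296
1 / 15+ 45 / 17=692 / 255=2.71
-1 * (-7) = 7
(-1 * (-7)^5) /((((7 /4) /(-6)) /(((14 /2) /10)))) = -201684 /5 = -40336.80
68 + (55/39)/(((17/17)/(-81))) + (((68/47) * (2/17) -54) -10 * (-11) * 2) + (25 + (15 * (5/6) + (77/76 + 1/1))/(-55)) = 369498507/2553980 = 144.68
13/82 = 0.16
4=4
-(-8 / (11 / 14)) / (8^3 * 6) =7 / 2112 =0.00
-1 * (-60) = 60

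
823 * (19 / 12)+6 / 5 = 78257 / 60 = 1304.28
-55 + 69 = 14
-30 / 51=-10 / 17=-0.59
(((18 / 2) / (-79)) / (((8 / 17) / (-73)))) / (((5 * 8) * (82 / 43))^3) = 888013683 / 22301732864000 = 0.00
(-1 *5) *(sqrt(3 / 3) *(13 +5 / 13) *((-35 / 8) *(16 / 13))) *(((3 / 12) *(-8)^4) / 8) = 7795200 / 169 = 46125.44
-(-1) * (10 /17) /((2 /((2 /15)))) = 2 /51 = 0.04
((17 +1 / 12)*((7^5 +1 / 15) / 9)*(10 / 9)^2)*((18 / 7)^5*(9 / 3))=223265073600 / 16807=13284052.69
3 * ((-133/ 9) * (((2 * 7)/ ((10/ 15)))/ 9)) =-931/ 9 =-103.44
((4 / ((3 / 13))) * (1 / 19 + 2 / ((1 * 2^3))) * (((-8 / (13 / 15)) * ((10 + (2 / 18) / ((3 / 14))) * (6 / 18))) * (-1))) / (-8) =-32660 / 1539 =-21.22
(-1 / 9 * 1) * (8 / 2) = -4 / 9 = -0.44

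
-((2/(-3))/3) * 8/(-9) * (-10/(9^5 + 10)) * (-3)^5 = -0.01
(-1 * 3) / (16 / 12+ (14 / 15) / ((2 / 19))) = -5 / 17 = -0.29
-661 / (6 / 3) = -661 / 2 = -330.50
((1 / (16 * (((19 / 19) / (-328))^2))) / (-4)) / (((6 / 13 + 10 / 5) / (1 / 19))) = -21853 / 608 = -35.94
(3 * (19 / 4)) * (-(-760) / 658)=5415 / 329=16.46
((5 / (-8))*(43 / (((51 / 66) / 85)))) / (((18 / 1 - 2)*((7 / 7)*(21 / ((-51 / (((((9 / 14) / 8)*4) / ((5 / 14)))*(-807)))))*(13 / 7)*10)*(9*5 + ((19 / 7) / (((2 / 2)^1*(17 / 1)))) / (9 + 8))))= -406673575 / 550222568064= -0.00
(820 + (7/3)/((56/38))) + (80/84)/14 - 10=811.65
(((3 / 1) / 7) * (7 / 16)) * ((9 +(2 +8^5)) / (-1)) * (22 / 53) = -1081707 / 424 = -2551.20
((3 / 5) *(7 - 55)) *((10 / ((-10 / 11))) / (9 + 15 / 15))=792 / 25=31.68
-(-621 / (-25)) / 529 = -27 / 575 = -0.05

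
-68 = -68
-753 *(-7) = 5271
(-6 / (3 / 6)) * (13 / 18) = -26 / 3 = -8.67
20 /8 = 5 /2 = 2.50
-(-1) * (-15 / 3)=-5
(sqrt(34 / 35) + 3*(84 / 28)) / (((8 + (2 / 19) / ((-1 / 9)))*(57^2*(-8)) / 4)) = -1 / 5092 - sqrt(1190) / 1603980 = -0.00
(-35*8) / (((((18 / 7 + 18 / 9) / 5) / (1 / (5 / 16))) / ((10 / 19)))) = -515.79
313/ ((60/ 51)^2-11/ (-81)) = 205.94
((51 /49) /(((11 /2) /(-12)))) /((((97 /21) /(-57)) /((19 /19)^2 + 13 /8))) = 78489 /1067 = 73.56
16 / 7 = 2.29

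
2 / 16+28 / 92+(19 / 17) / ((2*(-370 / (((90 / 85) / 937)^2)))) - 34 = -4929186787221441 / 146830236165880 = -33.57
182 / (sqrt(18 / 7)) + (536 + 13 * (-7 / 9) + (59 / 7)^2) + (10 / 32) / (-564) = 91 * sqrt(14) / 3 + 791843233 / 1326528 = 710.43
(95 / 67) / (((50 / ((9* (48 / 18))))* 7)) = 228 / 2345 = 0.10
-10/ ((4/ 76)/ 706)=-134140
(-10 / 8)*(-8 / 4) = 5 / 2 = 2.50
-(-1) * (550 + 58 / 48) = 13229 / 24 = 551.21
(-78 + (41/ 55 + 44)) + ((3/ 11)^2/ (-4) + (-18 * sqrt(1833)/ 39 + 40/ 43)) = -3365603/ 104060-6 * sqrt(1833)/ 13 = -52.10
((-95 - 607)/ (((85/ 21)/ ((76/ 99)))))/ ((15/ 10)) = -82992/ 935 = -88.76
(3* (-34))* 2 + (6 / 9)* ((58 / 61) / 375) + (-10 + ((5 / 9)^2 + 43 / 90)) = -263369987 / 1235250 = -213.21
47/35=1.34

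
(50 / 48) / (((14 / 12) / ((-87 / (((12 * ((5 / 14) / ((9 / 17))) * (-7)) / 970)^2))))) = -184181175 / 8092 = -22760.90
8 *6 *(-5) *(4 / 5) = -192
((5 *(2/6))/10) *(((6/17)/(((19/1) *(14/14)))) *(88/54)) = 44/8721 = 0.01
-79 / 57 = -1.39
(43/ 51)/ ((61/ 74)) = 3182/ 3111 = 1.02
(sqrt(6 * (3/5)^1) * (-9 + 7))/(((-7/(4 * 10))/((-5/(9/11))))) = -880 * sqrt(10)/21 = -132.51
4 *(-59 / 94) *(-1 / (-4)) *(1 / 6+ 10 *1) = -3599 / 564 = -6.38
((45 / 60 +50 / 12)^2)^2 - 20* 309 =-116031119 / 20736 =-5595.64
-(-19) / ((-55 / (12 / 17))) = -228 / 935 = -0.24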